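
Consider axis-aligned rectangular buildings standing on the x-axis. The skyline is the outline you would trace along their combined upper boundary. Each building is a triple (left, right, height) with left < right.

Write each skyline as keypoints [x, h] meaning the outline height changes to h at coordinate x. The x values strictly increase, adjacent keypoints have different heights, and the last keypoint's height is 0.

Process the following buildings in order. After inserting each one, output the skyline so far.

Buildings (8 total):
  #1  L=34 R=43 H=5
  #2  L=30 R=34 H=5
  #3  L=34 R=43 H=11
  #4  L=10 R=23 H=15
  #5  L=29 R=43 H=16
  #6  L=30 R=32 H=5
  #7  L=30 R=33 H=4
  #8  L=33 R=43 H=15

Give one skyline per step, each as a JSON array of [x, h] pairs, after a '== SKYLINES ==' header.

== SKYLINES ==
[[34,5],[43,0]]
[[30,5],[43,0]]
[[30,5],[34,11],[43,0]]
[[10,15],[23,0],[30,5],[34,11],[43,0]]
[[10,15],[23,0],[29,16],[43,0]]
[[10,15],[23,0],[29,16],[43,0]]
[[10,15],[23,0],[29,16],[43,0]]
[[10,15],[23,0],[29,16],[43,0]]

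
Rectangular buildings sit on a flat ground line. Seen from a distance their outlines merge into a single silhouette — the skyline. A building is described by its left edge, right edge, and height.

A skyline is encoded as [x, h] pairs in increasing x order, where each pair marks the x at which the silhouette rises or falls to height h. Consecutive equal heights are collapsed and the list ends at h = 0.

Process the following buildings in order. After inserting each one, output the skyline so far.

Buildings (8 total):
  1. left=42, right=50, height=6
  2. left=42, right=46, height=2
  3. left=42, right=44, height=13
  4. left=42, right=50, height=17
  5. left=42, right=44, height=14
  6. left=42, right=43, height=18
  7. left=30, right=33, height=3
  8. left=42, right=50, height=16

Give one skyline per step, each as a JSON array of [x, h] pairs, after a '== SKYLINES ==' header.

== SKYLINES ==
[[42,6],[50,0]]
[[42,6],[50,0]]
[[42,13],[44,6],[50,0]]
[[42,17],[50,0]]
[[42,17],[50,0]]
[[42,18],[43,17],[50,0]]
[[30,3],[33,0],[42,18],[43,17],[50,0]]
[[30,3],[33,0],[42,18],[43,17],[50,0]]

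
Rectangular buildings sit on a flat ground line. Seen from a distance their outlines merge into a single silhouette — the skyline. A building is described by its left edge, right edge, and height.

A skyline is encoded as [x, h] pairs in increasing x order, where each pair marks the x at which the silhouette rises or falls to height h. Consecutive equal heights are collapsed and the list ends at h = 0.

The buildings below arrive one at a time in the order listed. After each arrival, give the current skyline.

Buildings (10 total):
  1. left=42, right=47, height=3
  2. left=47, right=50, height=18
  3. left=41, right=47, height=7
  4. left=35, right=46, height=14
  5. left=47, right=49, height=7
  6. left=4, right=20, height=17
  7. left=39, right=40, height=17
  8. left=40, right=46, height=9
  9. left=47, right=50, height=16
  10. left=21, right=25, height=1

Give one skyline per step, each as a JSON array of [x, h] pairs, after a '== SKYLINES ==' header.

== SKYLINES ==
[[42,3],[47,0]]
[[42,3],[47,18],[50,0]]
[[41,7],[47,18],[50,0]]
[[35,14],[46,7],[47,18],[50,0]]
[[35,14],[46,7],[47,18],[50,0]]
[[4,17],[20,0],[35,14],[46,7],[47,18],[50,0]]
[[4,17],[20,0],[35,14],[39,17],[40,14],[46,7],[47,18],[50,0]]
[[4,17],[20,0],[35,14],[39,17],[40,14],[46,7],[47,18],[50,0]]
[[4,17],[20,0],[35,14],[39,17],[40,14],[46,7],[47,18],[50,0]]
[[4,17],[20,0],[21,1],[25,0],[35,14],[39,17],[40,14],[46,7],[47,18],[50,0]]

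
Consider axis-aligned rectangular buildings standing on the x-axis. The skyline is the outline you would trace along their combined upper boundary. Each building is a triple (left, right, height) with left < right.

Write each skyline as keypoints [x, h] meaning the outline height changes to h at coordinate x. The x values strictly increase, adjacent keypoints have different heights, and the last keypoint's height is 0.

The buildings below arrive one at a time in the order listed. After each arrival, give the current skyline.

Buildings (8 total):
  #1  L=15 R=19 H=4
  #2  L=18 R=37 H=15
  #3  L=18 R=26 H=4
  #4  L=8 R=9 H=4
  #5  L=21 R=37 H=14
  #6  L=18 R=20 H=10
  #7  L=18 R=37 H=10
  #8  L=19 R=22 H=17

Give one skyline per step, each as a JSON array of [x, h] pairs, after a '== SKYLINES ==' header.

== SKYLINES ==
[[15,4],[19,0]]
[[15,4],[18,15],[37,0]]
[[15,4],[18,15],[37,0]]
[[8,4],[9,0],[15,4],[18,15],[37,0]]
[[8,4],[9,0],[15,4],[18,15],[37,0]]
[[8,4],[9,0],[15,4],[18,15],[37,0]]
[[8,4],[9,0],[15,4],[18,15],[37,0]]
[[8,4],[9,0],[15,4],[18,15],[19,17],[22,15],[37,0]]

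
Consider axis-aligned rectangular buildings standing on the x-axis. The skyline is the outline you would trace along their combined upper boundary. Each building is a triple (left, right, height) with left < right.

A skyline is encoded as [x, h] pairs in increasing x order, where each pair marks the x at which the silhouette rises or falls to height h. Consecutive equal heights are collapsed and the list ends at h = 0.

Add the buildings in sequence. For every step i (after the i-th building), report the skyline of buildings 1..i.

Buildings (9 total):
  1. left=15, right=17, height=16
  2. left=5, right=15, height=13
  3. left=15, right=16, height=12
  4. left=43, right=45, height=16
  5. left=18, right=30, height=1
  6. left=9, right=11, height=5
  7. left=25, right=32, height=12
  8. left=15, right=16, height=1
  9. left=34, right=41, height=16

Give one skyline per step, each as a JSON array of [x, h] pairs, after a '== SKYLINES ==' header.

== SKYLINES ==
[[15,16],[17,0]]
[[5,13],[15,16],[17,0]]
[[5,13],[15,16],[17,0]]
[[5,13],[15,16],[17,0],[43,16],[45,0]]
[[5,13],[15,16],[17,0],[18,1],[30,0],[43,16],[45,0]]
[[5,13],[15,16],[17,0],[18,1],[30,0],[43,16],[45,0]]
[[5,13],[15,16],[17,0],[18,1],[25,12],[32,0],[43,16],[45,0]]
[[5,13],[15,16],[17,0],[18,1],[25,12],[32,0],[43,16],[45,0]]
[[5,13],[15,16],[17,0],[18,1],[25,12],[32,0],[34,16],[41,0],[43,16],[45,0]]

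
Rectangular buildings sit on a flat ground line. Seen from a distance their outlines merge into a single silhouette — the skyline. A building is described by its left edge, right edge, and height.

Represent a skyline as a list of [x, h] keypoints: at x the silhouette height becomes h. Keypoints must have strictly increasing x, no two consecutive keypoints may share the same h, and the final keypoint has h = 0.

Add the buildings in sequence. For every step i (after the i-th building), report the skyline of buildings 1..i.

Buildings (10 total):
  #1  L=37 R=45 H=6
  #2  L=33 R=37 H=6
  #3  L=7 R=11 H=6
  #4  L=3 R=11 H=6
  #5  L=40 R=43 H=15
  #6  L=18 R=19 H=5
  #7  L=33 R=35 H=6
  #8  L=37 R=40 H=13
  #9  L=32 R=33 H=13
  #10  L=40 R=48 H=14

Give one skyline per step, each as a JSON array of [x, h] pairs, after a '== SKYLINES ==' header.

== SKYLINES ==
[[37,6],[45,0]]
[[33,6],[45,0]]
[[7,6],[11,0],[33,6],[45,0]]
[[3,6],[11,0],[33,6],[45,0]]
[[3,6],[11,0],[33,6],[40,15],[43,6],[45,0]]
[[3,6],[11,0],[18,5],[19,0],[33,6],[40,15],[43,6],[45,0]]
[[3,6],[11,0],[18,5],[19,0],[33,6],[40,15],[43,6],[45,0]]
[[3,6],[11,0],[18,5],[19,0],[33,6],[37,13],[40,15],[43,6],[45,0]]
[[3,6],[11,0],[18,5],[19,0],[32,13],[33,6],[37,13],[40,15],[43,6],[45,0]]
[[3,6],[11,0],[18,5],[19,0],[32,13],[33,6],[37,13],[40,15],[43,14],[48,0]]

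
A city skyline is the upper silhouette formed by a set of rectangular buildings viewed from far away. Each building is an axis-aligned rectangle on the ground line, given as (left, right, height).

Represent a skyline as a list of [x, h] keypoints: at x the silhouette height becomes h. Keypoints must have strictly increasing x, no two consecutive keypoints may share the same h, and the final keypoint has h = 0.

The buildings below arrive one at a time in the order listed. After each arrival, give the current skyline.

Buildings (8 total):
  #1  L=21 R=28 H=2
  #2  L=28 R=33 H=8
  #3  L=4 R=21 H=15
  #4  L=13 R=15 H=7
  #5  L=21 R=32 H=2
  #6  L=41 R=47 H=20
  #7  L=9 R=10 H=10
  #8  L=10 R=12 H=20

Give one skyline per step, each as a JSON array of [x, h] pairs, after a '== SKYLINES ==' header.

== SKYLINES ==
[[21,2],[28,0]]
[[21,2],[28,8],[33,0]]
[[4,15],[21,2],[28,8],[33,0]]
[[4,15],[21,2],[28,8],[33,0]]
[[4,15],[21,2],[28,8],[33,0]]
[[4,15],[21,2],[28,8],[33,0],[41,20],[47,0]]
[[4,15],[21,2],[28,8],[33,0],[41,20],[47,0]]
[[4,15],[10,20],[12,15],[21,2],[28,8],[33,0],[41,20],[47,0]]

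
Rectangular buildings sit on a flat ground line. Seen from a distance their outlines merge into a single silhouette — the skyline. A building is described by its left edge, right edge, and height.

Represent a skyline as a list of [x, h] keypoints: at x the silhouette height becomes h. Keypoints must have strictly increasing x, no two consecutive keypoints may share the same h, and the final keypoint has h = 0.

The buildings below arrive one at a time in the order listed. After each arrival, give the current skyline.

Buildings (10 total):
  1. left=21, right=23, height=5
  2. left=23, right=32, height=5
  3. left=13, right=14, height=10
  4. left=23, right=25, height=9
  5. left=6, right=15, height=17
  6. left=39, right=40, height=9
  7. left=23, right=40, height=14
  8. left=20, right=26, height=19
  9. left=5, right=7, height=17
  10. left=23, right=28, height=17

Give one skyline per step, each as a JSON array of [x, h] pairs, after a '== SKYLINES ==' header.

== SKYLINES ==
[[21,5],[23,0]]
[[21,5],[32,0]]
[[13,10],[14,0],[21,5],[32,0]]
[[13,10],[14,0],[21,5],[23,9],[25,5],[32,0]]
[[6,17],[15,0],[21,5],[23,9],[25,5],[32,0]]
[[6,17],[15,0],[21,5],[23,9],[25,5],[32,0],[39,9],[40,0]]
[[6,17],[15,0],[21,5],[23,14],[40,0]]
[[6,17],[15,0],[20,19],[26,14],[40,0]]
[[5,17],[15,0],[20,19],[26,14],[40,0]]
[[5,17],[15,0],[20,19],[26,17],[28,14],[40,0]]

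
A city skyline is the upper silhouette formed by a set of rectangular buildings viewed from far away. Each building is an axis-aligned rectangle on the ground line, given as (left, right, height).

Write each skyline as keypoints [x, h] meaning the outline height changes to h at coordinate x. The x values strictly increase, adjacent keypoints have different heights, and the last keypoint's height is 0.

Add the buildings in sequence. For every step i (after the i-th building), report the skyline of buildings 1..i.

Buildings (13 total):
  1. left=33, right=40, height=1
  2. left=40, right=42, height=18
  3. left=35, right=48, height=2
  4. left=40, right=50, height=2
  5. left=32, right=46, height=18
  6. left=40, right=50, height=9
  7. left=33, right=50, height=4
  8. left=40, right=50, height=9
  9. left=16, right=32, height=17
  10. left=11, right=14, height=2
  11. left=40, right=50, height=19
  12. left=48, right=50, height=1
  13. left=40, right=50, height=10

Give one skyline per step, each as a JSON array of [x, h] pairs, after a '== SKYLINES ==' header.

== SKYLINES ==
[[33,1],[40,0]]
[[33,1],[40,18],[42,0]]
[[33,1],[35,2],[40,18],[42,2],[48,0]]
[[33,1],[35,2],[40,18],[42,2],[50,0]]
[[32,18],[46,2],[50,0]]
[[32,18],[46,9],[50,0]]
[[32,18],[46,9],[50,0]]
[[32,18],[46,9],[50,0]]
[[16,17],[32,18],[46,9],[50,0]]
[[11,2],[14,0],[16,17],[32,18],[46,9],[50,0]]
[[11,2],[14,0],[16,17],[32,18],[40,19],[50,0]]
[[11,2],[14,0],[16,17],[32,18],[40,19],[50,0]]
[[11,2],[14,0],[16,17],[32,18],[40,19],[50,0]]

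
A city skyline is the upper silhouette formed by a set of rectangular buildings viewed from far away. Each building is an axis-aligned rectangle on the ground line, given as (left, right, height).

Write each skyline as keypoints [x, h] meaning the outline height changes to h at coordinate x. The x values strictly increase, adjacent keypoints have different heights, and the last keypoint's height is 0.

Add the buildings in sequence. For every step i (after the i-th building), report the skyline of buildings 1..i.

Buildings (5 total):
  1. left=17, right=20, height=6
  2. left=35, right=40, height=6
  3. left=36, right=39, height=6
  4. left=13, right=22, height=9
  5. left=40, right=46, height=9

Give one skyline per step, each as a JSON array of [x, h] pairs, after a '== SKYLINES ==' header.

== SKYLINES ==
[[17,6],[20,0]]
[[17,6],[20,0],[35,6],[40,0]]
[[17,6],[20,0],[35,6],[40,0]]
[[13,9],[22,0],[35,6],[40,0]]
[[13,9],[22,0],[35,6],[40,9],[46,0]]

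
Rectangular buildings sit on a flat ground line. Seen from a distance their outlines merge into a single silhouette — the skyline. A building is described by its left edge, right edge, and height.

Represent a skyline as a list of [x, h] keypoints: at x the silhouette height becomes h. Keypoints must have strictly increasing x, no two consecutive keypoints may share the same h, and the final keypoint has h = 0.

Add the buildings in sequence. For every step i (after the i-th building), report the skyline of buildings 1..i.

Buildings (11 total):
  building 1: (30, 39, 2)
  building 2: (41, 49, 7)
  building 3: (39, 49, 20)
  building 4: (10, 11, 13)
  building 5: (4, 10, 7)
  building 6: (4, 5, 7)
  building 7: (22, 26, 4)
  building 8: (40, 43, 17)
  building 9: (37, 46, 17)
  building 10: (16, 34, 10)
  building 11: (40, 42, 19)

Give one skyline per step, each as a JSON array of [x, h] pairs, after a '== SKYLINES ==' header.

== SKYLINES ==
[[30,2],[39,0]]
[[30,2],[39,0],[41,7],[49,0]]
[[30,2],[39,20],[49,0]]
[[10,13],[11,0],[30,2],[39,20],[49,0]]
[[4,7],[10,13],[11,0],[30,2],[39,20],[49,0]]
[[4,7],[10,13],[11,0],[30,2],[39,20],[49,0]]
[[4,7],[10,13],[11,0],[22,4],[26,0],[30,2],[39,20],[49,0]]
[[4,7],[10,13],[11,0],[22,4],[26,0],[30,2],[39,20],[49,0]]
[[4,7],[10,13],[11,0],[22,4],[26,0],[30,2],[37,17],[39,20],[49,0]]
[[4,7],[10,13],[11,0],[16,10],[34,2],[37,17],[39,20],[49,0]]
[[4,7],[10,13],[11,0],[16,10],[34,2],[37,17],[39,20],[49,0]]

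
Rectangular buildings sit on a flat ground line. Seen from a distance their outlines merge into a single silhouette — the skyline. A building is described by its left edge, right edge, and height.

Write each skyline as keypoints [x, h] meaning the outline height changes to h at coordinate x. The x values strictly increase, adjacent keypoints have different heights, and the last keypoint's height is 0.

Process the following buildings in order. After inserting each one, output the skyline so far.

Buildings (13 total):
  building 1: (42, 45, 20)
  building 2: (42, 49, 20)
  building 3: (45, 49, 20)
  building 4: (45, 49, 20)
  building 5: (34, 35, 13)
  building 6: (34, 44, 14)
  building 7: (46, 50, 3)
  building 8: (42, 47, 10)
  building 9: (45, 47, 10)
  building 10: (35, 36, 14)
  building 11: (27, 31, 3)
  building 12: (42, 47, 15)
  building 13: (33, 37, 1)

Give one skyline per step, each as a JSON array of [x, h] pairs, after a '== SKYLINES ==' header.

== SKYLINES ==
[[42,20],[45,0]]
[[42,20],[49,0]]
[[42,20],[49,0]]
[[42,20],[49,0]]
[[34,13],[35,0],[42,20],[49,0]]
[[34,14],[42,20],[49,0]]
[[34,14],[42,20],[49,3],[50,0]]
[[34,14],[42,20],[49,3],[50,0]]
[[34,14],[42,20],[49,3],[50,0]]
[[34,14],[42,20],[49,3],[50,0]]
[[27,3],[31,0],[34,14],[42,20],[49,3],[50,0]]
[[27,3],[31,0],[34,14],[42,20],[49,3],[50,0]]
[[27,3],[31,0],[33,1],[34,14],[42,20],[49,3],[50,0]]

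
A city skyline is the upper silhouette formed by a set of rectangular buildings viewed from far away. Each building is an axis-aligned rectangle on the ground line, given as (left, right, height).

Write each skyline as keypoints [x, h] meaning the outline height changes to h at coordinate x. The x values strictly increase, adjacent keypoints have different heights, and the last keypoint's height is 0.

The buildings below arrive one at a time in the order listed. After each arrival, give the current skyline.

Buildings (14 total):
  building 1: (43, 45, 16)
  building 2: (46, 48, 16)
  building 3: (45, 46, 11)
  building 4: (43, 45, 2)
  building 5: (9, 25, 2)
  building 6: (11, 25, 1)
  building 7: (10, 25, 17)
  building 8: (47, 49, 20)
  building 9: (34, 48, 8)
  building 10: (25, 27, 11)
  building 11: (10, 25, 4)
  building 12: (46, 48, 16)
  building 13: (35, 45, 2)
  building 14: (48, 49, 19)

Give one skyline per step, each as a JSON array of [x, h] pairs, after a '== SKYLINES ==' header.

== SKYLINES ==
[[43,16],[45,0]]
[[43,16],[45,0],[46,16],[48,0]]
[[43,16],[45,11],[46,16],[48,0]]
[[43,16],[45,11],[46,16],[48,0]]
[[9,2],[25,0],[43,16],[45,11],[46,16],[48,0]]
[[9,2],[25,0],[43,16],[45,11],[46,16],[48,0]]
[[9,2],[10,17],[25,0],[43,16],[45,11],[46,16],[48,0]]
[[9,2],[10,17],[25,0],[43,16],[45,11],[46,16],[47,20],[49,0]]
[[9,2],[10,17],[25,0],[34,8],[43,16],[45,11],[46,16],[47,20],[49,0]]
[[9,2],[10,17],[25,11],[27,0],[34,8],[43,16],[45,11],[46,16],[47,20],[49,0]]
[[9,2],[10,17],[25,11],[27,0],[34,8],[43,16],[45,11],[46,16],[47,20],[49,0]]
[[9,2],[10,17],[25,11],[27,0],[34,8],[43,16],[45,11],[46,16],[47,20],[49,0]]
[[9,2],[10,17],[25,11],[27,0],[34,8],[43,16],[45,11],[46,16],[47,20],[49,0]]
[[9,2],[10,17],[25,11],[27,0],[34,8],[43,16],[45,11],[46,16],[47,20],[49,0]]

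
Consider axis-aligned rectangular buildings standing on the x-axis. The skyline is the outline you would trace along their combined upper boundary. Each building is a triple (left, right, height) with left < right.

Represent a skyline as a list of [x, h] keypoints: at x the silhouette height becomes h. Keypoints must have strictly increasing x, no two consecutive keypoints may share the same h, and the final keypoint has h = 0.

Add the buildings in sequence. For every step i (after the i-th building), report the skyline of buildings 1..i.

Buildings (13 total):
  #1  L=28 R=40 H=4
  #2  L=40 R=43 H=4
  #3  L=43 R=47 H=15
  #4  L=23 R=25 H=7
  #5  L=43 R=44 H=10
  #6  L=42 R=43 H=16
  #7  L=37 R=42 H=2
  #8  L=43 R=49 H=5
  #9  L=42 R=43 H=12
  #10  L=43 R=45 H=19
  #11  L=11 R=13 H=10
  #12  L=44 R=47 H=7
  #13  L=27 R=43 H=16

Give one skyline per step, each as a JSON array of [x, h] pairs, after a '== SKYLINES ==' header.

== SKYLINES ==
[[28,4],[40,0]]
[[28,4],[43,0]]
[[28,4],[43,15],[47,0]]
[[23,7],[25,0],[28,4],[43,15],[47,0]]
[[23,7],[25,0],[28,4],[43,15],[47,0]]
[[23,7],[25,0],[28,4],[42,16],[43,15],[47,0]]
[[23,7],[25,0],[28,4],[42,16],[43,15],[47,0]]
[[23,7],[25,0],[28,4],[42,16],[43,15],[47,5],[49,0]]
[[23,7],[25,0],[28,4],[42,16],[43,15],[47,5],[49,0]]
[[23,7],[25,0],[28,4],[42,16],[43,19],[45,15],[47,5],[49,0]]
[[11,10],[13,0],[23,7],[25,0],[28,4],[42,16],[43,19],[45,15],[47,5],[49,0]]
[[11,10],[13,0],[23,7],[25,0],[28,4],[42,16],[43,19],[45,15],[47,5],[49,0]]
[[11,10],[13,0],[23,7],[25,0],[27,16],[43,19],[45,15],[47,5],[49,0]]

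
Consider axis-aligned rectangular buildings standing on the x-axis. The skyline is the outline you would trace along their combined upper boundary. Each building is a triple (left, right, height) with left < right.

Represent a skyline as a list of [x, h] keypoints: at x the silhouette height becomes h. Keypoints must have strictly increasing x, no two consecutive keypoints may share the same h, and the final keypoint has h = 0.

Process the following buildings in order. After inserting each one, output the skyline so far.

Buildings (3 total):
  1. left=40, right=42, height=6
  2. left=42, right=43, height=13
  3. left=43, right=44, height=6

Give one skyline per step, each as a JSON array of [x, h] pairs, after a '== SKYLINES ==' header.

== SKYLINES ==
[[40,6],[42,0]]
[[40,6],[42,13],[43,0]]
[[40,6],[42,13],[43,6],[44,0]]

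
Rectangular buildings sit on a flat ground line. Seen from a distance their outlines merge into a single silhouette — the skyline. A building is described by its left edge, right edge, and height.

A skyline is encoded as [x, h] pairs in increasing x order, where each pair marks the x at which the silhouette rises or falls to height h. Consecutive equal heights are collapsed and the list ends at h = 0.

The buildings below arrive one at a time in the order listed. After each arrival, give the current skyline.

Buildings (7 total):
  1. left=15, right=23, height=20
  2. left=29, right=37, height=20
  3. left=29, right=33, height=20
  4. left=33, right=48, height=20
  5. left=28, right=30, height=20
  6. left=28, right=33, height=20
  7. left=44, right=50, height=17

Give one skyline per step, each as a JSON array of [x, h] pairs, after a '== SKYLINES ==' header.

== SKYLINES ==
[[15,20],[23,0]]
[[15,20],[23,0],[29,20],[37,0]]
[[15,20],[23,0],[29,20],[37,0]]
[[15,20],[23,0],[29,20],[48,0]]
[[15,20],[23,0],[28,20],[48,0]]
[[15,20],[23,0],[28,20],[48,0]]
[[15,20],[23,0],[28,20],[48,17],[50,0]]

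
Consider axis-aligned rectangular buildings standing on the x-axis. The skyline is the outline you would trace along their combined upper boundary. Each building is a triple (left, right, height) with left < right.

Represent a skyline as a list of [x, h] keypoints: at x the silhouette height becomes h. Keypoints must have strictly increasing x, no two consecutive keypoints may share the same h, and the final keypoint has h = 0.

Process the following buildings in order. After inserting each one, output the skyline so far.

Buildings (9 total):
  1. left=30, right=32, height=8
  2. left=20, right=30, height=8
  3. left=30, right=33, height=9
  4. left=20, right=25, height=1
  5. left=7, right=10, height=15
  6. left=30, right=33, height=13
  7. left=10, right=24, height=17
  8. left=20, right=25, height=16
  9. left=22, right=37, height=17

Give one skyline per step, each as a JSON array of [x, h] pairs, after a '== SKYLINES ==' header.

== SKYLINES ==
[[30,8],[32,0]]
[[20,8],[32,0]]
[[20,8],[30,9],[33,0]]
[[20,8],[30,9],[33,0]]
[[7,15],[10,0],[20,8],[30,9],[33,0]]
[[7,15],[10,0],[20,8],[30,13],[33,0]]
[[7,15],[10,17],[24,8],[30,13],[33,0]]
[[7,15],[10,17],[24,16],[25,8],[30,13],[33,0]]
[[7,15],[10,17],[37,0]]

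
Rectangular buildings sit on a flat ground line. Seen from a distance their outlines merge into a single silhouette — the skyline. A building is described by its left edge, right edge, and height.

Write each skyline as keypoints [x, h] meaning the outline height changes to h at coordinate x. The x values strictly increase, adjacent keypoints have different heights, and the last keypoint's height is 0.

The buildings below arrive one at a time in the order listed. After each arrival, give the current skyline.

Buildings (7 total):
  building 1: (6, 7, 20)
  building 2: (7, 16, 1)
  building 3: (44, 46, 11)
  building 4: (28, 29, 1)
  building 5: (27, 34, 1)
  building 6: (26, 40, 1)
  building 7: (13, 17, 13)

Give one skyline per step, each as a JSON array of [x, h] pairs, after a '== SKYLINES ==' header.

== SKYLINES ==
[[6,20],[7,0]]
[[6,20],[7,1],[16,0]]
[[6,20],[7,1],[16,0],[44,11],[46,0]]
[[6,20],[7,1],[16,0],[28,1],[29,0],[44,11],[46,0]]
[[6,20],[7,1],[16,0],[27,1],[34,0],[44,11],[46,0]]
[[6,20],[7,1],[16,0],[26,1],[40,0],[44,11],[46,0]]
[[6,20],[7,1],[13,13],[17,0],[26,1],[40,0],[44,11],[46,0]]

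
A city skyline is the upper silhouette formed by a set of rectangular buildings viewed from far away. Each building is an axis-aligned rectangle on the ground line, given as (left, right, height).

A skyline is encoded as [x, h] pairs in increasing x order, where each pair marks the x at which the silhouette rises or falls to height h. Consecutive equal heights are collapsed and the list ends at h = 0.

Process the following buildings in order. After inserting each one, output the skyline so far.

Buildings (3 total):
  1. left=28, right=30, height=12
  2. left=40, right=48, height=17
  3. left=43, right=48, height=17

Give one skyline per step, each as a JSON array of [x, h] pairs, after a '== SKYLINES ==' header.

== SKYLINES ==
[[28,12],[30,0]]
[[28,12],[30,0],[40,17],[48,0]]
[[28,12],[30,0],[40,17],[48,0]]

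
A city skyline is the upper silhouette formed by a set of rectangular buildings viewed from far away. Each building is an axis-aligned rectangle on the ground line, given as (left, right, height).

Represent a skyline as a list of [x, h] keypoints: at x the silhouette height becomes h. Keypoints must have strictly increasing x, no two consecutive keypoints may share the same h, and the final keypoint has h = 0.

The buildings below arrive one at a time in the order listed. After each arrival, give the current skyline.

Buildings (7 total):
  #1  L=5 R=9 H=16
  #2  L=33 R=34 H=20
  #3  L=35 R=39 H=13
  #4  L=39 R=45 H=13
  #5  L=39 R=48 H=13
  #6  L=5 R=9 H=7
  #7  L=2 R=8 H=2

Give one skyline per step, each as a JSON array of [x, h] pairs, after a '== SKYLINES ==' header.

== SKYLINES ==
[[5,16],[9,0]]
[[5,16],[9,0],[33,20],[34,0]]
[[5,16],[9,0],[33,20],[34,0],[35,13],[39,0]]
[[5,16],[9,0],[33,20],[34,0],[35,13],[45,0]]
[[5,16],[9,0],[33,20],[34,0],[35,13],[48,0]]
[[5,16],[9,0],[33,20],[34,0],[35,13],[48,0]]
[[2,2],[5,16],[9,0],[33,20],[34,0],[35,13],[48,0]]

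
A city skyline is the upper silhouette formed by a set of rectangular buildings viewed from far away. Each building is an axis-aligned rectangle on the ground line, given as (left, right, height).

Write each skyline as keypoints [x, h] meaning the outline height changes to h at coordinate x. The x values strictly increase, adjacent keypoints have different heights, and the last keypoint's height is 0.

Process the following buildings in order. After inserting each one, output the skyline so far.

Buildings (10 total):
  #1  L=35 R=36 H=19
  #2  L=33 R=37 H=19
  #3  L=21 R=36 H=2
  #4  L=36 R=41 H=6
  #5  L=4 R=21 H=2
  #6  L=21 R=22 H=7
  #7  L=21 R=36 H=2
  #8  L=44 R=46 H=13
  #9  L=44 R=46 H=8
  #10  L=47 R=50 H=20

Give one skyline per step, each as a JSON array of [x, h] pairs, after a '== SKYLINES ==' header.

== SKYLINES ==
[[35,19],[36,0]]
[[33,19],[37,0]]
[[21,2],[33,19],[37,0]]
[[21,2],[33,19],[37,6],[41,0]]
[[4,2],[33,19],[37,6],[41,0]]
[[4,2],[21,7],[22,2],[33,19],[37,6],[41,0]]
[[4,2],[21,7],[22,2],[33,19],[37,6],[41,0]]
[[4,2],[21,7],[22,2],[33,19],[37,6],[41,0],[44,13],[46,0]]
[[4,2],[21,7],[22,2],[33,19],[37,6],[41,0],[44,13],[46,0]]
[[4,2],[21,7],[22,2],[33,19],[37,6],[41,0],[44,13],[46,0],[47,20],[50,0]]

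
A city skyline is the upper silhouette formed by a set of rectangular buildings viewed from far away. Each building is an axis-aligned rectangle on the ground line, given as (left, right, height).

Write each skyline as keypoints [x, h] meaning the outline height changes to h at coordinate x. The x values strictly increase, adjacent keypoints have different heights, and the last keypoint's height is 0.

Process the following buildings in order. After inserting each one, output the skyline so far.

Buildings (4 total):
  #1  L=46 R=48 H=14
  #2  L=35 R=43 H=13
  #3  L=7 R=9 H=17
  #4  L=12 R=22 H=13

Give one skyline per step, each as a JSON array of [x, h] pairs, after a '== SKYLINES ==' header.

== SKYLINES ==
[[46,14],[48,0]]
[[35,13],[43,0],[46,14],[48,0]]
[[7,17],[9,0],[35,13],[43,0],[46,14],[48,0]]
[[7,17],[9,0],[12,13],[22,0],[35,13],[43,0],[46,14],[48,0]]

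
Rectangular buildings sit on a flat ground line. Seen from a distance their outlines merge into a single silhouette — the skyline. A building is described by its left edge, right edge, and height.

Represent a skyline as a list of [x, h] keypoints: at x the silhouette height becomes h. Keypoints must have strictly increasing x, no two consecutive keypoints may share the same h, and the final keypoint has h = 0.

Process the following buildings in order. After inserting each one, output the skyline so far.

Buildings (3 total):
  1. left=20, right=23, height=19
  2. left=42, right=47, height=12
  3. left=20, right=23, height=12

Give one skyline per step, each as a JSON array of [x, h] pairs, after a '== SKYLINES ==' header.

== SKYLINES ==
[[20,19],[23,0]]
[[20,19],[23,0],[42,12],[47,0]]
[[20,19],[23,0],[42,12],[47,0]]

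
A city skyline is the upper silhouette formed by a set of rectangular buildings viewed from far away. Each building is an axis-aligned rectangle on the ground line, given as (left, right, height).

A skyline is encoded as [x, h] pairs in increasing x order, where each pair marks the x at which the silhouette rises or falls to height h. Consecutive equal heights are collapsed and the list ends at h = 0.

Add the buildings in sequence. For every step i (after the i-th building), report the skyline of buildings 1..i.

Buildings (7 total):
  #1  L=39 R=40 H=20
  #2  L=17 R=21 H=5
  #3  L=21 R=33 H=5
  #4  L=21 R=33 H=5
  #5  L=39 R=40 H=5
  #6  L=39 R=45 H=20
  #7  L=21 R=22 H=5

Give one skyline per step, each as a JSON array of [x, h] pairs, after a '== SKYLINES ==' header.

== SKYLINES ==
[[39,20],[40,0]]
[[17,5],[21,0],[39,20],[40,0]]
[[17,5],[33,0],[39,20],[40,0]]
[[17,5],[33,0],[39,20],[40,0]]
[[17,5],[33,0],[39,20],[40,0]]
[[17,5],[33,0],[39,20],[45,0]]
[[17,5],[33,0],[39,20],[45,0]]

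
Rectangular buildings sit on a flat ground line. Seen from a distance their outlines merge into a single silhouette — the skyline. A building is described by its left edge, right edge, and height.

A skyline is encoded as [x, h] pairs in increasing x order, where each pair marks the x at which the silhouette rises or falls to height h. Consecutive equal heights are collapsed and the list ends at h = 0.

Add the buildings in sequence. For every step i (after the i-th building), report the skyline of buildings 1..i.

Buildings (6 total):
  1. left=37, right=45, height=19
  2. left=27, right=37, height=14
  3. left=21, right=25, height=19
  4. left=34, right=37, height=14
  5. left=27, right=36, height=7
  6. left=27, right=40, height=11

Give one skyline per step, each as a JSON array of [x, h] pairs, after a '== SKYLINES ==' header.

== SKYLINES ==
[[37,19],[45,0]]
[[27,14],[37,19],[45,0]]
[[21,19],[25,0],[27,14],[37,19],[45,0]]
[[21,19],[25,0],[27,14],[37,19],[45,0]]
[[21,19],[25,0],[27,14],[37,19],[45,0]]
[[21,19],[25,0],[27,14],[37,19],[45,0]]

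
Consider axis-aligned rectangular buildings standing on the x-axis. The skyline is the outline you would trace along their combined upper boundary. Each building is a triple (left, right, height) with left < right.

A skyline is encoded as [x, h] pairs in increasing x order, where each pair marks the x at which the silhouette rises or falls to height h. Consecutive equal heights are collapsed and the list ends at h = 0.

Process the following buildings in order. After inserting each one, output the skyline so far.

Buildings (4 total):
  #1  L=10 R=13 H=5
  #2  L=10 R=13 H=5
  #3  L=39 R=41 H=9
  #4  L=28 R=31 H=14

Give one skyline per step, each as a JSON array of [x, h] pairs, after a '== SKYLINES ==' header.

== SKYLINES ==
[[10,5],[13,0]]
[[10,5],[13,0]]
[[10,5],[13,0],[39,9],[41,0]]
[[10,5],[13,0],[28,14],[31,0],[39,9],[41,0]]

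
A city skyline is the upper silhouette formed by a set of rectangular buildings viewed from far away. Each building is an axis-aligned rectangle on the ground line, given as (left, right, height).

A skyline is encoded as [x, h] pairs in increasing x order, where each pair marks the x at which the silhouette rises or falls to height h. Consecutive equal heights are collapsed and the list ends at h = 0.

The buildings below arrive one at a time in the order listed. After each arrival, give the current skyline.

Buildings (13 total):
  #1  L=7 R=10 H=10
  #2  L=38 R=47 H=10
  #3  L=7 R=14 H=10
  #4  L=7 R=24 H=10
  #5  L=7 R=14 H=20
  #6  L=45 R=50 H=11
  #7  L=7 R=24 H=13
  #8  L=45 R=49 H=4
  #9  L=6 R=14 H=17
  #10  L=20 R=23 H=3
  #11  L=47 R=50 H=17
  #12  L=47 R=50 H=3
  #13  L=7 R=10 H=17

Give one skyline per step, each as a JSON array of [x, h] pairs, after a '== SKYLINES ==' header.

== SKYLINES ==
[[7,10],[10,0]]
[[7,10],[10,0],[38,10],[47,0]]
[[7,10],[14,0],[38,10],[47,0]]
[[7,10],[24,0],[38,10],[47,0]]
[[7,20],[14,10],[24,0],[38,10],[47,0]]
[[7,20],[14,10],[24,0],[38,10],[45,11],[50,0]]
[[7,20],[14,13],[24,0],[38,10],[45,11],[50,0]]
[[7,20],[14,13],[24,0],[38,10],[45,11],[50,0]]
[[6,17],[7,20],[14,13],[24,0],[38,10],[45,11],[50,0]]
[[6,17],[7,20],[14,13],[24,0],[38,10],[45,11],[50,0]]
[[6,17],[7,20],[14,13],[24,0],[38,10],[45,11],[47,17],[50,0]]
[[6,17],[7,20],[14,13],[24,0],[38,10],[45,11],[47,17],[50,0]]
[[6,17],[7,20],[14,13],[24,0],[38,10],[45,11],[47,17],[50,0]]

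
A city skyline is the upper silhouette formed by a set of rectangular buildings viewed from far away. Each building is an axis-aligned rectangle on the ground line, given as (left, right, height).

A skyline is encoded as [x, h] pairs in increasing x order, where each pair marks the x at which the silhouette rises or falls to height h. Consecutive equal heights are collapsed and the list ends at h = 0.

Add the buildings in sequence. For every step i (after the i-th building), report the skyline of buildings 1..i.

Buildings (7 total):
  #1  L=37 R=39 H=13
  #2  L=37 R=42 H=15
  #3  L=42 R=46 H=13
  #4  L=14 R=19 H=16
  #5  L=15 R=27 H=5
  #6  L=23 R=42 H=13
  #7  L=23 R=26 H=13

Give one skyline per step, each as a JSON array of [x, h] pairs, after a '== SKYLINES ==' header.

== SKYLINES ==
[[37,13],[39,0]]
[[37,15],[42,0]]
[[37,15],[42,13],[46,0]]
[[14,16],[19,0],[37,15],[42,13],[46,0]]
[[14,16],[19,5],[27,0],[37,15],[42,13],[46,0]]
[[14,16],[19,5],[23,13],[37,15],[42,13],[46,0]]
[[14,16],[19,5],[23,13],[37,15],[42,13],[46,0]]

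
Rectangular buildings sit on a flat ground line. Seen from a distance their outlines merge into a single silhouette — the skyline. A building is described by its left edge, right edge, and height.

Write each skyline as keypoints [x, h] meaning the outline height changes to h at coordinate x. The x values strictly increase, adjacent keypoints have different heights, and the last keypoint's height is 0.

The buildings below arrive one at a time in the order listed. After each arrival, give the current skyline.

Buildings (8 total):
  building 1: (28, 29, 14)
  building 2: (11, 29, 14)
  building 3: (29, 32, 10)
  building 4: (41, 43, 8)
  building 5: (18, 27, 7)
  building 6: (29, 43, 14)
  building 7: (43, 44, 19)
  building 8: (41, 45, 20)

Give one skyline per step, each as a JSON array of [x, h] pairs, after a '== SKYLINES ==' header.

== SKYLINES ==
[[28,14],[29,0]]
[[11,14],[29,0]]
[[11,14],[29,10],[32,0]]
[[11,14],[29,10],[32,0],[41,8],[43,0]]
[[11,14],[29,10],[32,0],[41,8],[43,0]]
[[11,14],[43,0]]
[[11,14],[43,19],[44,0]]
[[11,14],[41,20],[45,0]]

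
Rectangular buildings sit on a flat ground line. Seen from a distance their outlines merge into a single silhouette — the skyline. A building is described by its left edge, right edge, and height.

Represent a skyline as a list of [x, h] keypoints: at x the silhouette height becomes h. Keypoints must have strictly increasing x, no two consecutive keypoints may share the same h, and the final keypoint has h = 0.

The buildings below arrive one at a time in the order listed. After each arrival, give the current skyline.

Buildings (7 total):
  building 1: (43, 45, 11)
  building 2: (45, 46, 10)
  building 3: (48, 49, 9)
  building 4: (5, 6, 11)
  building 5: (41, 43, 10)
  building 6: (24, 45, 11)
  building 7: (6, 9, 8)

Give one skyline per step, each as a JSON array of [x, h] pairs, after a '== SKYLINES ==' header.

== SKYLINES ==
[[43,11],[45,0]]
[[43,11],[45,10],[46,0]]
[[43,11],[45,10],[46,0],[48,9],[49,0]]
[[5,11],[6,0],[43,11],[45,10],[46,0],[48,9],[49,0]]
[[5,11],[6,0],[41,10],[43,11],[45,10],[46,0],[48,9],[49,0]]
[[5,11],[6,0],[24,11],[45,10],[46,0],[48,9],[49,0]]
[[5,11],[6,8],[9,0],[24,11],[45,10],[46,0],[48,9],[49,0]]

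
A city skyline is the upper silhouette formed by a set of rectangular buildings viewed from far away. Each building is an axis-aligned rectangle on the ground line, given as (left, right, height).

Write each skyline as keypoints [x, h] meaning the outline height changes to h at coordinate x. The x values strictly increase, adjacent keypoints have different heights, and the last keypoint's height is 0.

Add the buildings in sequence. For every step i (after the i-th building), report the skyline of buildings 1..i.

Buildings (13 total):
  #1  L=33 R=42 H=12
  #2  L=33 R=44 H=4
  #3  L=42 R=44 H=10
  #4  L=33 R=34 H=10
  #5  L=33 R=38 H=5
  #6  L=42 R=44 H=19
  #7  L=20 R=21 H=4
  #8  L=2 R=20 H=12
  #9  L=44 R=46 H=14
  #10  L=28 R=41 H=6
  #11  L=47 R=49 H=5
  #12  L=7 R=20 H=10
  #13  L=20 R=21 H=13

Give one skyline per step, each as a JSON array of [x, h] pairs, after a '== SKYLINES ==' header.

== SKYLINES ==
[[33,12],[42,0]]
[[33,12],[42,4],[44,0]]
[[33,12],[42,10],[44,0]]
[[33,12],[42,10],[44,0]]
[[33,12],[42,10],[44,0]]
[[33,12],[42,19],[44,0]]
[[20,4],[21,0],[33,12],[42,19],[44,0]]
[[2,12],[20,4],[21,0],[33,12],[42,19],[44,0]]
[[2,12],[20,4],[21,0],[33,12],[42,19],[44,14],[46,0]]
[[2,12],[20,4],[21,0],[28,6],[33,12],[42,19],[44,14],[46,0]]
[[2,12],[20,4],[21,0],[28,6],[33,12],[42,19],[44,14],[46,0],[47,5],[49,0]]
[[2,12],[20,4],[21,0],[28,6],[33,12],[42,19],[44,14],[46,0],[47,5],[49,0]]
[[2,12],[20,13],[21,0],[28,6],[33,12],[42,19],[44,14],[46,0],[47,5],[49,0]]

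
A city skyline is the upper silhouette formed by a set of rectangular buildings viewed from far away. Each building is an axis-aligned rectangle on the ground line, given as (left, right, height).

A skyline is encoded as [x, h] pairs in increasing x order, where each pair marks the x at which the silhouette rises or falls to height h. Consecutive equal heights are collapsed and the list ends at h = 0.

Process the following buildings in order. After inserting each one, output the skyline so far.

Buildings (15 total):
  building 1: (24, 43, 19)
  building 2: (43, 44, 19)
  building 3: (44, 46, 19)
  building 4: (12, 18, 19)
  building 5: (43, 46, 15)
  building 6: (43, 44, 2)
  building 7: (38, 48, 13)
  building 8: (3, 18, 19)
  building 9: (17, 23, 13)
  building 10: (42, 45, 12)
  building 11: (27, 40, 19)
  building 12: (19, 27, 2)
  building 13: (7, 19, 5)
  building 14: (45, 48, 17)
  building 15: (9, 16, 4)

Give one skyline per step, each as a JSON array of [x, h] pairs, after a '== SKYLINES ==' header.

== SKYLINES ==
[[24,19],[43,0]]
[[24,19],[44,0]]
[[24,19],[46,0]]
[[12,19],[18,0],[24,19],[46,0]]
[[12,19],[18,0],[24,19],[46,0]]
[[12,19],[18,0],[24,19],[46,0]]
[[12,19],[18,0],[24,19],[46,13],[48,0]]
[[3,19],[18,0],[24,19],[46,13],[48,0]]
[[3,19],[18,13],[23,0],[24,19],[46,13],[48,0]]
[[3,19],[18,13],[23,0],[24,19],[46,13],[48,0]]
[[3,19],[18,13],[23,0],[24,19],[46,13],[48,0]]
[[3,19],[18,13],[23,2],[24,19],[46,13],[48,0]]
[[3,19],[18,13],[23,2],[24,19],[46,13],[48,0]]
[[3,19],[18,13],[23,2],[24,19],[46,17],[48,0]]
[[3,19],[18,13],[23,2],[24,19],[46,17],[48,0]]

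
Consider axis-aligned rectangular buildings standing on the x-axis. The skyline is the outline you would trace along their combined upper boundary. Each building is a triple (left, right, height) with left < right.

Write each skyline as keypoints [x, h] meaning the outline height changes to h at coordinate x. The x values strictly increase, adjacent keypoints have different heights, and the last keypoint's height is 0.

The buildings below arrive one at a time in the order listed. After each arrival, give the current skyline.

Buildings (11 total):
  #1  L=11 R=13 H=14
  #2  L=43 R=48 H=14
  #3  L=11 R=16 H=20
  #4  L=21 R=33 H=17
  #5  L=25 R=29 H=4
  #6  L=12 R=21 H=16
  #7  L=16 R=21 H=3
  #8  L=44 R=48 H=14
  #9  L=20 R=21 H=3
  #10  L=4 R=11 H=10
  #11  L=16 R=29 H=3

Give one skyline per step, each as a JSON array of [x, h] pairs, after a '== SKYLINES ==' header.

== SKYLINES ==
[[11,14],[13,0]]
[[11,14],[13,0],[43,14],[48,0]]
[[11,20],[16,0],[43,14],[48,0]]
[[11,20],[16,0],[21,17],[33,0],[43,14],[48,0]]
[[11,20],[16,0],[21,17],[33,0],[43,14],[48,0]]
[[11,20],[16,16],[21,17],[33,0],[43,14],[48,0]]
[[11,20],[16,16],[21,17],[33,0],[43,14],[48,0]]
[[11,20],[16,16],[21,17],[33,0],[43,14],[48,0]]
[[11,20],[16,16],[21,17],[33,0],[43,14],[48,0]]
[[4,10],[11,20],[16,16],[21,17],[33,0],[43,14],[48,0]]
[[4,10],[11,20],[16,16],[21,17],[33,0],[43,14],[48,0]]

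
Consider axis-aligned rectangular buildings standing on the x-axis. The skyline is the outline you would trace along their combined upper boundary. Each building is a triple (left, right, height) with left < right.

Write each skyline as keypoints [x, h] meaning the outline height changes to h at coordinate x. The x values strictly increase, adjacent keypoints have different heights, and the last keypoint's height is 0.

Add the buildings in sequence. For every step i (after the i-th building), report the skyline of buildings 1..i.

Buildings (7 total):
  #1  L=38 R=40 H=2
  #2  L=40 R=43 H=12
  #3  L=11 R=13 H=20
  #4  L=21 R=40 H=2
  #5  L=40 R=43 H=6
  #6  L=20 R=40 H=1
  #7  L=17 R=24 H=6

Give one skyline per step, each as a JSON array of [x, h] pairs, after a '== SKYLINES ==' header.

== SKYLINES ==
[[38,2],[40,0]]
[[38,2],[40,12],[43,0]]
[[11,20],[13,0],[38,2],[40,12],[43,0]]
[[11,20],[13,0],[21,2],[40,12],[43,0]]
[[11,20],[13,0],[21,2],[40,12],[43,0]]
[[11,20],[13,0],[20,1],[21,2],[40,12],[43,0]]
[[11,20],[13,0],[17,6],[24,2],[40,12],[43,0]]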